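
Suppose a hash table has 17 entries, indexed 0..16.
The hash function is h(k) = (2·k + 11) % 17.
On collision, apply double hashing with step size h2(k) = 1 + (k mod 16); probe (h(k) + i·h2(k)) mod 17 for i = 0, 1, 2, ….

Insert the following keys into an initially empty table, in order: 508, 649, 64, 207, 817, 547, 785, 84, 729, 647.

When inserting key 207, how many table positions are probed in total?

2

Insert 508: h=7, slot 7 empty => index 7.
Insert 649: h=0, slot 0 empty => index 0.
Insert 64: h=3, slot 3 empty => index 3.
Insert 207: h=0, h2=16, slot 0 occupied => index 16.
Insert 817: h=13, slot 13 empty => index 13.
Insert 547: h=0, h2=4, slot 0 occupied => index 4.
Insert 785: h=0, h2=2, slot 0 occupied => index 2.
Insert 84: h=9, slot 9 empty => index 9.
Insert 729: h=7, h2=10, slots 7,0 occupied => index 10.
Insert 647: h=13, h2=8, slots 13,4 occupied => index 12.
Table: [649, _, 785, 64, 547, _, _, 508, _, 84, 729, _, 647, 817, _, _, 207]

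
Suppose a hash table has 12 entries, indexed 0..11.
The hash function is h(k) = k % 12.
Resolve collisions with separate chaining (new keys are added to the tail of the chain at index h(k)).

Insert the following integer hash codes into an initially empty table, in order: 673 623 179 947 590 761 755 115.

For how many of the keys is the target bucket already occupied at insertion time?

3

673 → bucket 1
623 → bucket 11
179 → bucket 11 (collision)
947 → bucket 11 (collision)
590 → bucket 2
761 → bucket 5
755 → bucket 11 (collision)
115 → bucket 7
Final buckets:
0: —
1: 673
2: 590
3: —
4: —
5: 761
6: —
7: 115
8: —
9: —
10: —
11: 623 -> 179 -> 947 -> 755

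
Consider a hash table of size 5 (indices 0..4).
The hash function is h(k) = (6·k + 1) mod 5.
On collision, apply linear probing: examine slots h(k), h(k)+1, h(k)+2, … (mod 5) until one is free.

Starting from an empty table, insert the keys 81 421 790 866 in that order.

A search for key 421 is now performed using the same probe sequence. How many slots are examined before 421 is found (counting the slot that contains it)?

2

81 hashes to 2; slot 2 is free → place at 2.
421 hashes to 2; 2 taken → place at 3.
790 hashes to 1; slot 1 is free → place at 1.
866 hashes to 2; 2,3 taken → place at 4.
Table: [∅, 790, 81, 421, 866]
Lookup 421: h=2, probe 2,3 → found at 3.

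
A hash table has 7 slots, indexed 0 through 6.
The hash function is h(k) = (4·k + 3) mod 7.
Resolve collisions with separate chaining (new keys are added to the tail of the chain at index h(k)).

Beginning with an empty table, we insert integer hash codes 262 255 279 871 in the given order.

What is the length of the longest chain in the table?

3

262 → bucket 1
255 → bucket 1 (collision)
279 → bucket 6
871 → bucket 1 (collision)
Final buckets:
0: —
1: 262 -> 255 -> 871
2: —
3: —
4: —
5: —
6: 279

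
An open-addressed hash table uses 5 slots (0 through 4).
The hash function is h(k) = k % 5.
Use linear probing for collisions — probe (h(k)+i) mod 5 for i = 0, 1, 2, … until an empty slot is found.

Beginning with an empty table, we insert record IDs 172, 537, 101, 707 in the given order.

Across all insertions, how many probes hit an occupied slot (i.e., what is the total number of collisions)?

3

172: h=2 → slot 2
537: h=2, probe 2,3 → slot 3
101: h=1 → slot 1
707: h=2, probe 2,3,4 → slot 4
Table: [—, 101, 172, 537, 707]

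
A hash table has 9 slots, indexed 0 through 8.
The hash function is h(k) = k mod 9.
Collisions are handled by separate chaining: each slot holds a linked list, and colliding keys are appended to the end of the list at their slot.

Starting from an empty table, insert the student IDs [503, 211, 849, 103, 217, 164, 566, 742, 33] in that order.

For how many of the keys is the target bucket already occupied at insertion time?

503 → bucket 8
211 → bucket 4
849 → bucket 3
103 → bucket 4 (collision)
217 → bucket 1
164 → bucket 2
566 → bucket 8 (collision)
742 → bucket 4 (collision)
33 → bucket 6
Final buckets:
0: —
1: 217
2: 164
3: 849
4: 211 -> 103 -> 742
5: —
6: 33
7: —
8: 503 -> 566

3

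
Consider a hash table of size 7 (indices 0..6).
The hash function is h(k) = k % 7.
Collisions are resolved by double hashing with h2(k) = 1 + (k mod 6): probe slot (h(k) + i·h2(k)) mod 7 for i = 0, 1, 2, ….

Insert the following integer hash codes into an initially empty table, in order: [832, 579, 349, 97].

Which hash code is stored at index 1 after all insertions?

832: h=6 => slot 6
579: h=5 => slot 5
349: h=6, h2=2, probe 6,1 => slot 1
97: h=6, h2=2, probe 6,1,3 => slot 3
Table: [., 349, ., 97, ., 579, 832]

349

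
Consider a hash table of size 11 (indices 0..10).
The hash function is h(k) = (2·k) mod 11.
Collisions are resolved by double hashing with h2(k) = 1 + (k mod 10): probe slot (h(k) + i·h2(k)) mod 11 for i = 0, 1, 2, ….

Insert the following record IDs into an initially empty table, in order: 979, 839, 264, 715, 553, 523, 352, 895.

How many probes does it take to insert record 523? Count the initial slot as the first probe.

979: h=0 → slot 0
839: h=6 → slot 6
264: h=0, h2=5, probe 0,5 → slot 5
715: h=0, h2=6, probe 0,6,1 → slot 1
553: h=6, h2=4, probe 6,10 → slot 10
523: h=1, h2=4, probe 1,5,9 → slot 9
352: h=0, h2=3, probe 0,3 → slot 3
895: h=8 → slot 8
Table: [979, 715, —, 352, —, 264, 839, —, 895, 523, 553]

3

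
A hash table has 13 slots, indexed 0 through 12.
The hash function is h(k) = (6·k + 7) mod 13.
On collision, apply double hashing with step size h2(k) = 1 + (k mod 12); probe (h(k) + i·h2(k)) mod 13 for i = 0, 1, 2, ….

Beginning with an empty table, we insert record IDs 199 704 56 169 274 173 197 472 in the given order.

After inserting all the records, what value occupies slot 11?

173

Insert 199: h=5, slot 5 empty → index 5.
Insert 704: h=6, slot 6 empty → index 6.
Insert 56: h=5, h2=9, slot 5 occupied → index 1.
Insert 169: h=7, slot 7 empty → index 7.
Insert 274: h=0, slot 0 empty → index 0.
Insert 173: h=5, h2=6, slot 5 occupied → index 11.
Insert 197: h=6, h2=6, slot 6 occupied → index 12.
Insert 472: h=5, h2=5, slot 5 occupied → index 10.
Table: [274, 56, ., ., ., 199, 704, 169, ., ., 472, 173, 197]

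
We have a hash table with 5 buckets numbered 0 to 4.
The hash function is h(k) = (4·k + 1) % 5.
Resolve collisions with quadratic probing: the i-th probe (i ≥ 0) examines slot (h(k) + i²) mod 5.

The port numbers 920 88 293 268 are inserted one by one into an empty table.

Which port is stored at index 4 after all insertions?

293

920: h=1 -> slot 1
88: h=3 -> slot 3
293: h=3, probe 3,4 -> slot 4
268: h=3, probe 3,4,2 -> slot 2
Table: [∅, 920, 268, 88, 293]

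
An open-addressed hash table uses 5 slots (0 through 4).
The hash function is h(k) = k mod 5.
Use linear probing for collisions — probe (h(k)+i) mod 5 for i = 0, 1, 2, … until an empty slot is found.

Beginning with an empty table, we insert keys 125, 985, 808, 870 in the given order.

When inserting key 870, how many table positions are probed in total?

Insert 125: h=0, slot 0 empty → index 0.
Insert 985: h=0, slot 0 occupied → index 1.
Insert 808: h=3, slot 3 empty → index 3.
Insert 870: h=0, slots 0,1 occupied → index 2.
Table: [125, 985, 870, 808, _]

3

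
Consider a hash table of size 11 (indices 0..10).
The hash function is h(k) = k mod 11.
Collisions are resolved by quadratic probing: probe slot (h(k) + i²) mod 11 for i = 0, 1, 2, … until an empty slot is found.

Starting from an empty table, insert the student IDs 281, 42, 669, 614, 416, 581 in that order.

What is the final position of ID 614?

2

281: h=6 => slot 6
42: h=9 => slot 9
669: h=9, probe 9,10 => slot 10
614: h=9, probe 9,10,2 => slot 2
416: h=9, probe 9,10,2,7 => slot 7
581: h=9, probe 9,10,2,7,3 => slot 3
Table: [., ., 614, 581, ., ., 281, 416, ., 42, 669]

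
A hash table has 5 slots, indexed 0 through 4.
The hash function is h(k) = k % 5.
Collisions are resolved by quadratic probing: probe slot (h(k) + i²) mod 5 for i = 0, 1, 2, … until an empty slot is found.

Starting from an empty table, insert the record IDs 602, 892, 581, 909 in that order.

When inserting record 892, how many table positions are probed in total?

2

602: h=2 => slot 2
892: h=2, probe 2,3 => slot 3
581: h=1 => slot 1
909: h=4 => slot 4
Table: [∅, 581, 602, 892, 909]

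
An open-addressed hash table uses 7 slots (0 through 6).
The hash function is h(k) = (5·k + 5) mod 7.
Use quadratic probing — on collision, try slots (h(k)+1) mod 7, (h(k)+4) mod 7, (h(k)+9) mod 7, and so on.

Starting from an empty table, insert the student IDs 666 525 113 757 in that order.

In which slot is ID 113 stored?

666 hashes to 3; slot 3 is free => place at 3.
525 hashes to 5; slot 5 is free => place at 5.
113 hashes to 3; 3 taken => place at 4.
757 hashes to 3; 3,4 taken => place at 0.
Table: [757, ∅, ∅, 666, 113, 525, ∅]

4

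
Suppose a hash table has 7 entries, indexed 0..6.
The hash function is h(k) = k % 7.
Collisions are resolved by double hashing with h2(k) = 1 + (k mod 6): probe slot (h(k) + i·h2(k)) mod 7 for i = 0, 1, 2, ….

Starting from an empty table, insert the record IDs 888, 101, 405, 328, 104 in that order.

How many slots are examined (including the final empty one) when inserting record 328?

888: h=6 -> slot 6
101: h=3 -> slot 3
405: h=6, h2=4, probe 6,3,0 -> slot 0
328: h=6, h2=5, probe 6,4 -> slot 4
104: h=6, h2=3, probe 6,2 -> slot 2
Table: [405, ∅, 104, 101, 328, ∅, 888]

2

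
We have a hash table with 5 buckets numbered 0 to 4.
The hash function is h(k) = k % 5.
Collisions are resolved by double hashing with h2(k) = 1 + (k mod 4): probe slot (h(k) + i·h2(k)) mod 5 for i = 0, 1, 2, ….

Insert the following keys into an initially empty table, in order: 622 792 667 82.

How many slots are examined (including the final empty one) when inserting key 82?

622 hashes to 2; slot 2 is free -> place at 2.
792 hashes to 2, h2=1; 2 taken -> place at 3.
667 hashes to 2, h2=4; 2 taken -> place at 1.
82 hashes to 2, h2=3; 2 taken -> place at 0.
Table: [82, 667, 622, 792, .]

2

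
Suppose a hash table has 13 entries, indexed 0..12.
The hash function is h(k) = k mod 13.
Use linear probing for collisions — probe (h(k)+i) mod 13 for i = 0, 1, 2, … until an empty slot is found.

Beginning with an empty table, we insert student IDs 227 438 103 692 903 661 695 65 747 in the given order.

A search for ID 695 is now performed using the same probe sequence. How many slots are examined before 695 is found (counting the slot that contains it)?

227 hashes to 6; slot 6 is free → place at 6.
438 hashes to 9; slot 9 is free → place at 9.
103 hashes to 12; slot 12 is free → place at 12.
692 hashes to 3; slot 3 is free → place at 3.
903 hashes to 6; 6 taken → place at 7.
661 hashes to 11; slot 11 is free → place at 11.
695 hashes to 6; 6,7 taken → place at 8.
65 hashes to 0; slot 0 is free → place at 0.
747 hashes to 6; 6,7,8,9 taken → place at 10.
Table: [65, ., ., 692, ., ., 227, 903, 695, 438, 747, 661, 103]
Lookup 695: h=6, probe 6,7,8 → found at 8.

3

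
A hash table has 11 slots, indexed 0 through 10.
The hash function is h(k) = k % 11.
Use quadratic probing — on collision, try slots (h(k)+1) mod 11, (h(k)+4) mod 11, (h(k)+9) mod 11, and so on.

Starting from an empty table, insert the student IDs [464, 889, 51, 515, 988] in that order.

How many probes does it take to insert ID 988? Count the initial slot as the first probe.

Insert 464: h=2, slot 2 empty -> index 2.
Insert 889: h=9, slot 9 empty -> index 9.
Insert 51: h=7, slot 7 empty -> index 7.
Insert 515: h=9, slot 9 occupied -> index 10.
Insert 988: h=9, slots 9,10,2,7 occupied -> index 3.
Table: [_, _, 464, 988, _, _, _, 51, _, 889, 515]

5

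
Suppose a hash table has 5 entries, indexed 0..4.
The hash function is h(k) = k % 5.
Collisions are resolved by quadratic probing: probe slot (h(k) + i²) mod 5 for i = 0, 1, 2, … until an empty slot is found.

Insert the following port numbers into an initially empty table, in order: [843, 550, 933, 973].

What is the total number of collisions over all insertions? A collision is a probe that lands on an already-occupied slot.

3

843: h=3 → slot 3
550: h=0 → slot 0
933: h=3, probe 3,4 → slot 4
973: h=3, probe 3,4,2 → slot 2
Table: [550, ., 973, 843, 933]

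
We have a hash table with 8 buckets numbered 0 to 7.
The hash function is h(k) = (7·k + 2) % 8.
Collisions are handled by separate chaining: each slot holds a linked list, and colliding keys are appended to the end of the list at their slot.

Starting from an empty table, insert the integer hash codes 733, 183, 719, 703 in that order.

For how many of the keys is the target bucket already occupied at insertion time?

733 → bucket 5
183 → bucket 3
719 → bucket 3 (collision)
703 → bucket 3 (collision)
Final buckets:
0: —
1: —
2: —
3: 183 -> 719 -> 703
4: —
5: 733
6: —
7: —

2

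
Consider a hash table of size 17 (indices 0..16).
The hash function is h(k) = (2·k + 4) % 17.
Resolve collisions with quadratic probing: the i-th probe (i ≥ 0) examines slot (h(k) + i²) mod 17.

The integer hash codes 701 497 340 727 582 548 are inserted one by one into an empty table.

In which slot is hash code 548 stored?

701 hashes to 12; slot 12 is free => place at 12.
497 hashes to 12; 12 taken => place at 13.
340 hashes to 4; slot 4 is free => place at 4.
727 hashes to 13; 13 taken => place at 14.
582 hashes to 12; 12,13 taken => place at 16.
548 hashes to 12; 12,13,16,4 taken => place at 11.
Table: [—, —, —, —, 340, —, —, —, —, —, —, 548, 701, 497, 727, —, 582]

11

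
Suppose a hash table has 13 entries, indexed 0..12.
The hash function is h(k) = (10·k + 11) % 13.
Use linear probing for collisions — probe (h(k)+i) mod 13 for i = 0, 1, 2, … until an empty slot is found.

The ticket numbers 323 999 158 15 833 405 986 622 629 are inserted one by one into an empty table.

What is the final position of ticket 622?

323: h=4 => slot 4
999: h=4, probe 4,5 => slot 5
158: h=5, probe 5,6 => slot 6
15: h=5, probe 5,6,7 => slot 7
833: h=8 => slot 8
405: h=5, probe 5,6,7,8,9 => slot 9
986: h=4, probe 4,5,6,7,8,9,10 => slot 10
622: h=4, probe 4,5,6,7,8,9,10,11 => slot 11
629: h=9, probe 9,10,11,12 => slot 12
Table: [., ., ., ., 323, 999, 158, 15, 833, 405, 986, 622, 629]

11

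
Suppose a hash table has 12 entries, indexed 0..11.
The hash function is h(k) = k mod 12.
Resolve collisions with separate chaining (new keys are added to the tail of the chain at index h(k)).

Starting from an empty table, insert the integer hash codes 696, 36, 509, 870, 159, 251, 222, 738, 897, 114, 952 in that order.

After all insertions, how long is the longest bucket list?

Insert 696: h=0, bucket 0 empty -> new chain.
Insert 36: h=0, bucket 0 nonempty -> append to chain.
Insert 509: h=5, bucket 5 empty -> new chain.
Insert 870: h=6, bucket 6 empty -> new chain.
Insert 159: h=3, bucket 3 empty -> new chain.
Insert 251: h=11, bucket 11 empty -> new chain.
Insert 222: h=6, bucket 6 nonempty -> append to chain.
Insert 738: h=6, bucket 6 nonempty -> append to chain.
Insert 897: h=9, bucket 9 empty -> new chain.
Insert 114: h=6, bucket 6 nonempty -> append to chain.
Insert 952: h=4, bucket 4 empty -> new chain.
Final buckets:
0: 696 -> 36
1: —
2: —
3: 159
4: 952
5: 509
6: 870 -> 222 -> 738 -> 114
7: —
8: —
9: 897
10: —
11: 251

4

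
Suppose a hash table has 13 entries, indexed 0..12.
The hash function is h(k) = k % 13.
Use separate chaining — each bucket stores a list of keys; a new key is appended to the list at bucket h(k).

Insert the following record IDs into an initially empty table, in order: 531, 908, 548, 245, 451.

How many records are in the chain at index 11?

Insert 531: h=11, bucket 11 empty → new chain.
Insert 908: h=11, bucket 11 nonempty → append to chain.
Insert 548: h=2, bucket 2 empty → new chain.
Insert 245: h=11, bucket 11 nonempty → append to chain.
Insert 451: h=9, bucket 9 empty → new chain.
Final buckets:
0: -
1: -
2: 548
3: -
4: -
5: -
6: -
7: -
8: -
9: 451
10: -
11: 531 -> 908 -> 245
12: -

3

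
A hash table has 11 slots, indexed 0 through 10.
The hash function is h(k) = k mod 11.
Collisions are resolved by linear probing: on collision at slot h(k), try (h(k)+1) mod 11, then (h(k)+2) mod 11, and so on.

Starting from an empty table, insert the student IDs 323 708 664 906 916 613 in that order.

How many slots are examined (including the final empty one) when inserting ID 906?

323: h=4 => slot 4
708: h=4, probe 4,5 => slot 5
664: h=4, probe 4,5,6 => slot 6
906: h=4, probe 4,5,6,7 => slot 7
916: h=3 => slot 3
613: h=8 => slot 8
Table: [—, —, —, 916, 323, 708, 664, 906, 613, —, —]

4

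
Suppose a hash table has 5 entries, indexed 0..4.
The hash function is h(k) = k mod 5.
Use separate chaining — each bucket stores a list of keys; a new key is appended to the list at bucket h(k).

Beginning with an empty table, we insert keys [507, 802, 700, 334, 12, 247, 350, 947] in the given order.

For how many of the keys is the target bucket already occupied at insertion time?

Insert 507: h=2, bucket 2 empty -> new chain.
Insert 802: h=2, bucket 2 nonempty -> append to chain.
Insert 700: h=0, bucket 0 empty -> new chain.
Insert 334: h=4, bucket 4 empty -> new chain.
Insert 12: h=2, bucket 2 nonempty -> append to chain.
Insert 247: h=2, bucket 2 nonempty -> append to chain.
Insert 350: h=0, bucket 0 nonempty -> append to chain.
Insert 947: h=2, bucket 2 nonempty -> append to chain.
Final buckets:
0: 700 -> 350
1: ∅
2: 507 -> 802 -> 12 -> 247 -> 947
3: ∅
4: 334

5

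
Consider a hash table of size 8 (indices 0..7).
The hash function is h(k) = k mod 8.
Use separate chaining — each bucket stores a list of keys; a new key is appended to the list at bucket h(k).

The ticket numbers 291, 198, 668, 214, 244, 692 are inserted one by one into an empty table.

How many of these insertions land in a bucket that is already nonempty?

3

Insert 291: h=3, bucket 3 empty → new chain.
Insert 198: h=6, bucket 6 empty → new chain.
Insert 668: h=4, bucket 4 empty → new chain.
Insert 214: h=6, bucket 6 nonempty → append to chain.
Insert 244: h=4, bucket 4 nonempty → append to chain.
Insert 692: h=4, bucket 4 nonempty → append to chain.
Final buckets:
0: —
1: —
2: —
3: 291
4: 668 -> 244 -> 692
5: —
6: 198 -> 214
7: —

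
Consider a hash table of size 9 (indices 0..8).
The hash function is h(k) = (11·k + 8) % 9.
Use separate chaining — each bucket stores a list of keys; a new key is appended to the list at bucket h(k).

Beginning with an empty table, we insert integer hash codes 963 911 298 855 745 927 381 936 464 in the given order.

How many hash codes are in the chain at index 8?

Insert 963: h=8, bucket 8 empty → new chain.
Insert 911: h=3, bucket 3 empty → new chain.
Insert 298: h=1, bucket 1 empty → new chain.
Insert 855: h=8, bucket 8 nonempty → append to chain.
Insert 745: h=4, bucket 4 empty → new chain.
Insert 927: h=8, bucket 8 nonempty → append to chain.
Insert 381: h=5, bucket 5 empty → new chain.
Insert 936: h=8, bucket 8 nonempty → append to chain.
Insert 464: h=0, bucket 0 empty → new chain.
Final buckets:
0: 464
1: 298
2: —
3: 911
4: 745
5: 381
6: —
7: —
8: 963 -> 855 -> 927 -> 936

4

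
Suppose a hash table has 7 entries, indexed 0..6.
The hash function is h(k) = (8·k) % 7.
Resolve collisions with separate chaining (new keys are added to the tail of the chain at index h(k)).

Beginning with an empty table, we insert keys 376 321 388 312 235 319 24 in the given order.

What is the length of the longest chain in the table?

376 → bucket 5
321 → bucket 6
388 → bucket 3
312 → bucket 4
235 → bucket 4 (collision)
319 → bucket 4 (collision)
24 → bucket 3 (collision)
Final buckets:
0: -
1: -
2: -
3: 388 -> 24
4: 312 -> 235 -> 319
5: 376
6: 321

3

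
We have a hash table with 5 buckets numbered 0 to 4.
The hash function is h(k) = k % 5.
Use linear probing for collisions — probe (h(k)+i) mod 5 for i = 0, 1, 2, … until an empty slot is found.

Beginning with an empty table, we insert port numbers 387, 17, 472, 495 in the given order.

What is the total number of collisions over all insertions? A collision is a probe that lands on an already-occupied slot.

3

Insert 387: h=2, slot 2 empty => index 2.
Insert 17: h=2, slot 2 occupied => index 3.
Insert 472: h=2, slots 2,3 occupied => index 4.
Insert 495: h=0, slot 0 empty => index 0.
Table: [495, _, 387, 17, 472]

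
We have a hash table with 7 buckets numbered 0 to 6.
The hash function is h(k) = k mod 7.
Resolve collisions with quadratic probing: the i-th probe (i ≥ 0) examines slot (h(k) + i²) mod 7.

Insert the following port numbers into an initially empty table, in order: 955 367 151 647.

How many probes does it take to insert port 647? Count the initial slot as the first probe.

3

955 hashes to 3; slot 3 is free → place at 3.
367 hashes to 3; 3 taken → place at 4.
151 hashes to 4; 4 taken → place at 5.
647 hashes to 3; 3,4 taken → place at 0.
Table: [647, _, _, 955, 367, 151, _]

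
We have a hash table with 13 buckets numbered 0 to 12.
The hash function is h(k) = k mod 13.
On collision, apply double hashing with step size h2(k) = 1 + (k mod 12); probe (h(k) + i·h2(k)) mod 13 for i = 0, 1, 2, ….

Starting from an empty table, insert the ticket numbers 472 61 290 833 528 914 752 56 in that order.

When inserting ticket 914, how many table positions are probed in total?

3

472 hashes to 4; slot 4 is free => place at 4.
61 hashes to 9; slot 9 is free => place at 9.
290 hashes to 4, h2=3; 4 taken => place at 7.
833 hashes to 1; slot 1 is free => place at 1.
528 hashes to 8; slot 8 is free => place at 8.
914 hashes to 4, h2=3; 4,7 taken => place at 10.
752 hashes to 11; slot 11 is free => place at 11.
56 hashes to 4, h2=9; 4 taken => place at 0.
Table: [56, 833, _, _, 472, _, _, 290, 528, 61, 914, 752, _]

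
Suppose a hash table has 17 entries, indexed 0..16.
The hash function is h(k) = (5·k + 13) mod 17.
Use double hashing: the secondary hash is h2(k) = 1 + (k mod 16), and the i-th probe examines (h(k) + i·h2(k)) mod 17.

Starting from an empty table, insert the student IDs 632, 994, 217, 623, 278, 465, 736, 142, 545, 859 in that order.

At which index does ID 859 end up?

632: h=11 => slot 11
994: h=2 => slot 2
217: h=10 => slot 10
623: h=0 => slot 0
278: h=9 => slot 9
465: h=9, h2=2, probe 9,11,13 => slot 13
736: h=4 => slot 4
142: h=9, h2=15, probe 9,7 => slot 7
545: h=1 => slot 1
859: h=7, h2=12, probe 7,2,14 => slot 14
Table: [623, 545, 994, ., 736, ., ., 142, ., 278, 217, 632, ., 465, 859, ., .]

14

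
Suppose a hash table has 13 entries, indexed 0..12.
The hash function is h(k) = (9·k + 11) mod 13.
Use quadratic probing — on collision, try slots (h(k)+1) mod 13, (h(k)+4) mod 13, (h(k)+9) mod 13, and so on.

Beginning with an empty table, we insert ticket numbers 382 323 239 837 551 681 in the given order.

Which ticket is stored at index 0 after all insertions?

382 hashes to 4; slot 4 is free => place at 4.
323 hashes to 6; slot 6 is free => place at 6.
239 hashes to 4; 4 taken => place at 5.
837 hashes to 4; 4,5 taken => place at 8.
551 hashes to 4; 4,5,8 taken => place at 0.
681 hashes to 4; 4,5,8,0 taken => place at 7.
Table: [551, _, _, _, 382, 239, 323, 681, 837, _, _, _, _]

551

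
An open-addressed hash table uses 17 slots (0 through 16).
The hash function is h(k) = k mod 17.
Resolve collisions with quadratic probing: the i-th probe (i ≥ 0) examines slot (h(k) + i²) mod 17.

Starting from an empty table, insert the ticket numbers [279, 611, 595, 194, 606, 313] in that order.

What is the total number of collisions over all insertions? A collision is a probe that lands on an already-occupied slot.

Insert 279: h=7, slot 7 empty => index 7.
Insert 611: h=16, slot 16 empty => index 16.
Insert 595: h=0, slot 0 empty => index 0.
Insert 194: h=7, slot 7 occupied => index 8.
Insert 606: h=11, slot 11 empty => index 11.
Insert 313: h=7, slots 7,8,11,16 occupied => index 6.
Table: [595, _, _, _, _, _, 313, 279, 194, _, _, 606, _, _, _, _, 611]

5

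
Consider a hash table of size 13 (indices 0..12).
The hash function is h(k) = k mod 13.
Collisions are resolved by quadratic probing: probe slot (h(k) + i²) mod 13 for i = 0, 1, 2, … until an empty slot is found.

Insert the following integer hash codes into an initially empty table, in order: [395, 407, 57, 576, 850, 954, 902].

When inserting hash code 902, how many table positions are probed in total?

Insert 395: h=5, slot 5 empty → index 5.
Insert 407: h=4, slot 4 empty → index 4.
Insert 57: h=5, slot 5 occupied → index 6.
Insert 576: h=4, slots 4,5 occupied → index 8.
Insert 850: h=5, slots 5,6 occupied → index 9.
Insert 954: h=5, slots 5,6,9 occupied → index 1.
Insert 902: h=5, slots 5,6,9,1,8,4 occupied → index 2.
Table: [—, 954, 902, —, 407, 395, 57, —, 576, 850, —, —, —]

7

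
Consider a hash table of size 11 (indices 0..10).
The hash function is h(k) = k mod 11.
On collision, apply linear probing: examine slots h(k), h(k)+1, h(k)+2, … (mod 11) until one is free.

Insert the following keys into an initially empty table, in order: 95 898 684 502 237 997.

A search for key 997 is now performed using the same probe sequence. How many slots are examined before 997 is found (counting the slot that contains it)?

4

Insert 95: h=7, slot 7 empty => index 7.
Insert 898: h=7, slot 7 occupied => index 8.
Insert 684: h=2, slot 2 empty => index 2.
Insert 502: h=7, slots 7,8 occupied => index 9.
Insert 237: h=6, slot 6 empty => index 6.
Insert 997: h=7, slots 7,8,9 occupied => index 10.
Table: [., ., 684, ., ., ., 237, 95, 898, 502, 997]
Lookup 997: h=7, probe 7,8,9,10 → found at 10.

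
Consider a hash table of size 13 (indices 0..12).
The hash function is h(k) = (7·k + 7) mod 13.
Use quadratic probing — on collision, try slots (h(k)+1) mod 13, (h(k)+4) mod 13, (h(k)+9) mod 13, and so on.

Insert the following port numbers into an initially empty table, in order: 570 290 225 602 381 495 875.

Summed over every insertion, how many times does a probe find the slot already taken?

570: h=6 => slot 6
290: h=9 => slot 9
225: h=9, probe 9,10 => slot 10
602: h=9, probe 9,10,0 => slot 0
381: h=9, probe 9,10,0,5 => slot 5
495: h=1 => slot 1
875: h=9, probe 9,10,0,5,12 => slot 12
Table: [602, 495, ∅, ∅, ∅, 381, 570, ∅, ∅, 290, 225, ∅, 875]

10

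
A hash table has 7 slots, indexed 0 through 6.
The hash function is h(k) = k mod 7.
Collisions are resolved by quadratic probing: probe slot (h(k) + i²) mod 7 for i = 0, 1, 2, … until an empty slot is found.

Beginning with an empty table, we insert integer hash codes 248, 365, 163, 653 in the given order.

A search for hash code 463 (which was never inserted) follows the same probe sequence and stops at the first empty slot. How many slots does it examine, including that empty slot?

248 hashes to 3; slot 3 is free => place at 3.
365 hashes to 1; slot 1 is free => place at 1.
163 hashes to 2; slot 2 is free => place at 2.
653 hashes to 2; 2,3 taken => place at 6.
Table: [., 365, 163, 248, ., ., 653]
Lookup 463: h=1, probe 1,2,5 → slot 5 empty, not found.

3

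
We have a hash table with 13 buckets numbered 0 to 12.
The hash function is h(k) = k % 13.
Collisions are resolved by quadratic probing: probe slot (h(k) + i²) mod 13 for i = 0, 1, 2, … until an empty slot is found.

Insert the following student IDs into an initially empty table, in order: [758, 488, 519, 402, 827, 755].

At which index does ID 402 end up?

758: h=4 → slot 4
488: h=7 → slot 7
519: h=12 → slot 12
402: h=12, probe 12,0 → slot 0
827: h=8 → slot 8
755: h=1 → slot 1
Table: [402, 755, ∅, ∅, 758, ∅, ∅, 488, 827, ∅, ∅, ∅, 519]

0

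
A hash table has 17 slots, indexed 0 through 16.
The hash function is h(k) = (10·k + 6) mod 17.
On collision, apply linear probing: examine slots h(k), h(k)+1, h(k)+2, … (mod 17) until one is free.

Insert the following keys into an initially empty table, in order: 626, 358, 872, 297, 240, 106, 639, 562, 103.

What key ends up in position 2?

103

626 hashes to 10; slot 10 is free -> place at 10.
358 hashes to 16; slot 16 is free -> place at 16.
872 hashes to 5; slot 5 is free -> place at 5.
297 hashes to 1; slot 1 is free -> place at 1.
240 hashes to 9; slot 9 is free -> place at 9.
106 hashes to 12; slot 12 is free -> place at 12.
639 hashes to 4; slot 4 is free -> place at 4.
562 hashes to 16; 16 taken -> place at 0.
103 hashes to 16; 16,0,1 taken -> place at 2.
Table: [562, 297, 103, -, 639, 872, -, -, -, 240, 626, -, 106, -, -, -, 358]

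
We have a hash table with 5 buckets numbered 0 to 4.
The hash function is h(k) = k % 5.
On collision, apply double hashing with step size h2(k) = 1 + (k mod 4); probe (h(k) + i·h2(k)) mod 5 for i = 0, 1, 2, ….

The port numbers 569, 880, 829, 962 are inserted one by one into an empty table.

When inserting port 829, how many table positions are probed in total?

569 hashes to 4; slot 4 is free -> place at 4.
880 hashes to 0; slot 0 is free -> place at 0.
829 hashes to 4, h2=2; 4 taken -> place at 1.
962 hashes to 2; slot 2 is free -> place at 2.
Table: [880, 829, 962, -, 569]

2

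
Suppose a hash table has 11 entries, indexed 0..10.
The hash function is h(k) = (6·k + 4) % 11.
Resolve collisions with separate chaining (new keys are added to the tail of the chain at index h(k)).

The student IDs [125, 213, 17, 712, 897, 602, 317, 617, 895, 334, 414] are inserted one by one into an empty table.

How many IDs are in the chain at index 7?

125 -> bucket 6
213 -> bucket 6 (collision)
17 -> bucket 7
712 -> bucket 8
897 -> bucket 7 (collision)
602 -> bucket 8 (collision)
317 -> bucket 3
617 -> bucket 10
895 -> bucket 6 (collision)
334 -> bucket 6 (collision)
414 -> bucket 2
Final buckets:
0: ∅
1: ∅
2: 414
3: 317
4: ∅
5: ∅
6: 125 -> 213 -> 895 -> 334
7: 17 -> 897
8: 712 -> 602
9: ∅
10: 617

2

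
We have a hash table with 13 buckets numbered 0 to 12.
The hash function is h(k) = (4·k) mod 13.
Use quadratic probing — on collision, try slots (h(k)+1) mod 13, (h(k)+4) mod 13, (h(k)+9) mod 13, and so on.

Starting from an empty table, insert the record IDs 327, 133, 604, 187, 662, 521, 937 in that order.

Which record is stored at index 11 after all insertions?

Insert 327: h=8, slot 8 empty -> index 8.
Insert 133: h=12, slot 12 empty -> index 12.
Insert 604: h=11, slot 11 empty -> index 11.
Insert 187: h=7, slot 7 empty -> index 7.
Insert 662: h=9, slot 9 empty -> index 9.
Insert 521: h=4, slot 4 empty -> index 4.
Insert 937: h=4, slot 4 occupied -> index 5.
Table: [., ., ., ., 521, 937, ., 187, 327, 662, ., 604, 133]

604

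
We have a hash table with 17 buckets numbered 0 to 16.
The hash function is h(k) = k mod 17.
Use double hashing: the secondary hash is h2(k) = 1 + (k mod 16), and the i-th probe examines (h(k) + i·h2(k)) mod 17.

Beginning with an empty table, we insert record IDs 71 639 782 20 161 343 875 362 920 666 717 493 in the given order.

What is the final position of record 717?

Insert 71: h=3, slot 3 empty → index 3.
Insert 639: h=10, slot 10 empty → index 10.
Insert 782: h=0, slot 0 empty → index 0.
Insert 20: h=3, h2=5, slot 3 occupied → index 8.
Insert 161: h=8, h2=2, slots 8,10 occupied → index 12.
Insert 343: h=3, h2=8, slot 3 occupied → index 11.
Insert 875: h=8, h2=12, slots 8,3 occupied → index 15.
Insert 362: h=5, slot 5 empty → index 5.
Insert 920: h=2, slot 2 empty → index 2.
Insert 666: h=3, h2=11, slot 3 occupied → index 14.
Insert 717: h=3, h2=14, slots 3,0,14,11,8,5,2 occupied → index 16.
Insert 493: h=0, h2=14, slots 0,14,11,8,5,2,16 occupied → index 13.
Table: [782, —, 920, 71, —, 362, —, —, 20, —, 639, 343, 161, 493, 666, 875, 717]

16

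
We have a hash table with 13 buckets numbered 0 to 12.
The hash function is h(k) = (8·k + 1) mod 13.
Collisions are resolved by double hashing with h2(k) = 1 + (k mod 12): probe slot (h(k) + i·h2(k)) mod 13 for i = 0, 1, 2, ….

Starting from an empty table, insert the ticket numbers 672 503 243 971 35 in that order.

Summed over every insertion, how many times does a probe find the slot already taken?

7

Insert 672: h=8, slot 8 empty -> index 8.
Insert 503: h=8, h2=12, slot 8 occupied -> index 7.
Insert 243: h=8, h2=4, slot 8 occupied -> index 12.
Insert 971: h=8, h2=12, slots 8,7 occupied -> index 6.
Insert 35: h=8, h2=12, slots 8,7,6 occupied -> index 5.
Table: [—, —, —, —, —, 35, 971, 503, 672, —, —, —, 243]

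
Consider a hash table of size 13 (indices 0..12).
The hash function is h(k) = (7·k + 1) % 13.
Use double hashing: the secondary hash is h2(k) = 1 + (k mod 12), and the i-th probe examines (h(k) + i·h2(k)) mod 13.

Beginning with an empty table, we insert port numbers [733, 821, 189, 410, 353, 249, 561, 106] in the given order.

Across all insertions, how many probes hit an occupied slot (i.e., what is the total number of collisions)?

Insert 733: h=10, slot 10 empty -> index 10.
Insert 821: h=2, slot 2 empty -> index 2.
Insert 189: h=11, slot 11 empty -> index 11.
Insert 410: h=11, h2=3, slot 11 occupied -> index 1.
Insert 353: h=2, h2=6, slot 2 occupied -> index 8.
Insert 249: h=2, h2=10, slot 2 occupied -> index 12.
Insert 561: h=2, h2=10, slots 2,12 occupied -> index 9.
Insert 106: h=2, h2=11, slot 2 occupied -> index 0.
Table: [106, 410, 821, _, _, _, _, _, 353, 561, 733, 189, 249]

6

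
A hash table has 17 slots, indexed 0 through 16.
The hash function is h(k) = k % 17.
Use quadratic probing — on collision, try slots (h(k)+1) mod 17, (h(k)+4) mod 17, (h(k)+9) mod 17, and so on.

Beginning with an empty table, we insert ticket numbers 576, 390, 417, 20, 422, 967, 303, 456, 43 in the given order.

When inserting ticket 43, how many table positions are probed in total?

2

576: h=15 -> slot 15
390: h=16 -> slot 16
417: h=9 -> slot 9
20: h=3 -> slot 3
422: h=14 -> slot 14
967: h=15, probe 15,16,2 -> slot 2
303: h=14, probe 14,15,1 -> slot 1
456: h=14, probe 14,15,1,6 -> slot 6
43: h=9, probe 9,10 -> slot 10
Table: [—, 303, 967, 20, —, —, 456, —, —, 417, 43, —, —, —, 422, 576, 390]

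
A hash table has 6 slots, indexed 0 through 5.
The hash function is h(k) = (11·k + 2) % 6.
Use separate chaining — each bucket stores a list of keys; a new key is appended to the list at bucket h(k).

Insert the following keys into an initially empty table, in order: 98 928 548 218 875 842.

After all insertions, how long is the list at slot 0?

4

Insert 98: h=0, bucket 0 empty → new chain.
Insert 928: h=4, bucket 4 empty → new chain.
Insert 548: h=0, bucket 0 nonempty → append to chain.
Insert 218: h=0, bucket 0 nonempty → append to chain.
Insert 875: h=3, bucket 3 empty → new chain.
Insert 842: h=0, bucket 0 nonempty → append to chain.
Final buckets:
0: 98 -> 548 -> 218 -> 842
1: ∅
2: ∅
3: 875
4: 928
5: ∅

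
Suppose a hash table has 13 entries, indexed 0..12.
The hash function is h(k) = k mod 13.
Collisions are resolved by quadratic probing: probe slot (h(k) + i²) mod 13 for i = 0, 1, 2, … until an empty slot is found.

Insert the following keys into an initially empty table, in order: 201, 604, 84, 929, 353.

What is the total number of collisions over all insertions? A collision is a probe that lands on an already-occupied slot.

7

Insert 201: h=6, slot 6 empty => index 6.
Insert 604: h=6, slot 6 occupied => index 7.
Insert 84: h=6, slots 6,7 occupied => index 10.
Insert 929: h=6, slots 6,7,10 occupied => index 2.
Insert 353: h=2, slot 2 occupied => index 3.
Table: [_, _, 929, 353, _, _, 201, 604, _, _, 84, _, _]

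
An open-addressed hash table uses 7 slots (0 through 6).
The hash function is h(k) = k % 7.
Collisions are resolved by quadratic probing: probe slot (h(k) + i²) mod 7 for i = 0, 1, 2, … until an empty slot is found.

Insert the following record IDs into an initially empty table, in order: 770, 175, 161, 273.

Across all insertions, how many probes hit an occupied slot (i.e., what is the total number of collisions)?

6

Insert 770: h=0, slot 0 empty => index 0.
Insert 175: h=0, slot 0 occupied => index 1.
Insert 161: h=0, slots 0,1 occupied => index 4.
Insert 273: h=0, slots 0,1,4 occupied => index 2.
Table: [770, 175, 273, -, 161, -, -]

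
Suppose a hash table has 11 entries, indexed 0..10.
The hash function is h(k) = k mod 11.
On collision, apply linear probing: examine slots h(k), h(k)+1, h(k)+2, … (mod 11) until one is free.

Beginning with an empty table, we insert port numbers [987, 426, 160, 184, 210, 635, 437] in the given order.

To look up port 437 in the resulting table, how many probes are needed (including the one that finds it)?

6

Insert 987: h=8, slot 8 empty -> index 8.
Insert 426: h=8, slot 8 occupied -> index 9.
Insert 160: h=6, slot 6 empty -> index 6.
Insert 184: h=8, slots 8,9 occupied -> index 10.
Insert 210: h=1, slot 1 empty -> index 1.
Insert 635: h=8, slots 8,9,10 occupied -> index 0.
Insert 437: h=8, slots 8,9,10,0,1 occupied -> index 2.
Table: [635, 210, 437, _, _, _, 160, _, 987, 426, 184]
Lookup 437: h=8, probe 8,9,10,0,1,2 → found at 2.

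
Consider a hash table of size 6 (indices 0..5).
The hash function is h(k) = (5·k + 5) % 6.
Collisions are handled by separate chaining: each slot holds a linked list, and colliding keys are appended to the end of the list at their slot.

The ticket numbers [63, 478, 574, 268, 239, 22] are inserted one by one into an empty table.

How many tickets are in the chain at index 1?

Insert 63: h=2, bucket 2 empty → new chain.
Insert 478: h=1, bucket 1 empty → new chain.
Insert 574: h=1, bucket 1 nonempty → append to chain.
Insert 268: h=1, bucket 1 nonempty → append to chain.
Insert 239: h=0, bucket 0 empty → new chain.
Insert 22: h=1, bucket 1 nonempty → append to chain.
Final buckets:
0: 239
1: 478 -> 574 -> 268 -> 22
2: 63
3: —
4: —
5: —

4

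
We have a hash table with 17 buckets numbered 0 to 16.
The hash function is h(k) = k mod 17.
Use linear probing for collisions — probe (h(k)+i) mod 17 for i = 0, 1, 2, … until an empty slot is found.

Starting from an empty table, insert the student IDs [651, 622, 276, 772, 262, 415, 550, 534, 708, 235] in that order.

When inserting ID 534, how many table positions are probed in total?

Insert 651: h=5, slot 5 empty => index 5.
Insert 622: h=10, slot 10 empty => index 10.
Insert 276: h=4, slot 4 empty => index 4.
Insert 772: h=7, slot 7 empty => index 7.
Insert 262: h=7, slot 7 occupied => index 8.
Insert 415: h=7, slots 7,8 occupied => index 9.
Insert 550: h=6, slot 6 empty => index 6.
Insert 534: h=7, slots 7,8,9,10 occupied => index 11.
Insert 708: h=11, slot 11 occupied => index 12.
Insert 235: h=14, slot 14 empty => index 14.
Table: [—, —, —, —, 276, 651, 550, 772, 262, 415, 622, 534, 708, —, 235, —, —]

5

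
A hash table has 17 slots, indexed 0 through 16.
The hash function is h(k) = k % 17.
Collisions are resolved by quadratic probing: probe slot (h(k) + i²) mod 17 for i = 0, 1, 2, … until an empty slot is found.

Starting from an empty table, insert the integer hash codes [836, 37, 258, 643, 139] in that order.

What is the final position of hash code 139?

12

836 hashes to 3; slot 3 is free => place at 3.
37 hashes to 3; 3 taken => place at 4.
258 hashes to 3; 3,4 taken => place at 7.
643 hashes to 14; slot 14 is free => place at 14.
139 hashes to 3; 3,4,7 taken => place at 12.
Table: [., ., ., 836, 37, ., ., 258, ., ., ., ., 139, ., 643, ., .]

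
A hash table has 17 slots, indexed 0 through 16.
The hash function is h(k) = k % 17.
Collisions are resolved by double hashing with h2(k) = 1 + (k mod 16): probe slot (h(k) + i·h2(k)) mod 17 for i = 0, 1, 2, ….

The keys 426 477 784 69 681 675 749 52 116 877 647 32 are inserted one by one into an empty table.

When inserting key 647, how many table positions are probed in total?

Insert 426: h=1, slot 1 empty → index 1.
Insert 477: h=1, h2=14, slot 1 occupied → index 15.
Insert 784: h=2, slot 2 empty → index 2.
Insert 69: h=1, h2=6, slot 1 occupied → index 7.
Insert 681: h=1, h2=10, slot 1 occupied → index 11.
Insert 675: h=12, slot 12 empty → index 12.
Insert 749: h=1, h2=14, slots 1,15,12 occupied → index 9.
Insert 52: h=1, h2=5, slot 1 occupied → index 6.
Insert 116: h=14, slot 14 empty → index 14.
Insert 877: h=10, slot 10 empty → index 10.
Insert 647: h=1, h2=8, slots 1,9 occupied → index 0.
Insert 32: h=15, h2=1, slot 15 occupied → index 16.
Table: [647, 426, 784, —, —, —, 52, 69, —, 749, 877, 681, 675, —, 116, 477, 32]

3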